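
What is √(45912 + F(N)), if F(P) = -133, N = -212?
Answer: √45779 ≈ 213.96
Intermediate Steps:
√(45912 + F(N)) = √(45912 - 133) = √45779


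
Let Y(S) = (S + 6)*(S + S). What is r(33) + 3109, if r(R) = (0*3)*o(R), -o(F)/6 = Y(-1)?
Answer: 3109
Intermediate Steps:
Y(S) = 2*S*(6 + S) (Y(S) = (6 + S)*(2*S) = 2*S*(6 + S))
o(F) = 60 (o(F) = -12*(-1)*(6 - 1) = -12*(-1)*5 = -6*(-10) = 60)
r(R) = 0 (r(R) = (0*3)*60 = 0*60 = 0)
r(33) + 3109 = 0 + 3109 = 3109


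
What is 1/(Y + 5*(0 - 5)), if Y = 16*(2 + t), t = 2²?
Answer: 1/71 ≈ 0.014085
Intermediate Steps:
t = 4
Y = 96 (Y = 16*(2 + 4) = 16*6 = 96)
1/(Y + 5*(0 - 5)) = 1/(96 + 5*(0 - 5)) = 1/(96 + 5*(-5)) = 1/(96 - 25) = 1/71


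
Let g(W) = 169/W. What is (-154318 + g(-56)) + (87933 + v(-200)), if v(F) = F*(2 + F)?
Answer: -1500129/56 ≈ -26788.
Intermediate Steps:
(-154318 + g(-56)) + (87933 + v(-200)) = (-154318 + 169/(-56)) + (87933 - 200*(2 - 200)) = (-154318 + 169*(-1/56)) + (87933 - 200*(-198)) = (-154318 - 169/56) + (87933 + 39600) = -8641977/56 + 127533 = -1500129/56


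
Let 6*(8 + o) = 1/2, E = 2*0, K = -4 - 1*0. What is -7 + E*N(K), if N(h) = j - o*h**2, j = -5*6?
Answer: -7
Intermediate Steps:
j = -30
K = -4 (K = -4 + 0 = -4)
E = 0
o = -95/12 (o = -8 + (1/6)/2 = -8 + (1/6)*(1/2) = -8 + 1/12 = -95/12 ≈ -7.9167)
N(h) = -30 + 95*h**2/12 (N(h) = -30 - (-95)*h**2/12 = -30 + 95*h**2/12)
-7 + E*N(K) = -7 + 0*(-30 + (95/12)*(-4)**2) = -7 + 0*(-30 + (95/12)*16) = -7 + 0*(-30 + 380/3) = -7 + 0*(290/3) = -7 + 0 = -7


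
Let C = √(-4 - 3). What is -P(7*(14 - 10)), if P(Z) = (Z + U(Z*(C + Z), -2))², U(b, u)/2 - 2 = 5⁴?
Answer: -1643524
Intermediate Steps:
C = I*√7 (C = √(-7) = I*√7 ≈ 2.6458*I)
U(b, u) = 1254 (U(b, u) = 4 + 2*5⁴ = 4 + 2*625 = 4 + 1250 = 1254)
P(Z) = (1254 + Z)² (P(Z) = (Z + 1254)² = (1254 + Z)²)
-P(7*(14 - 10)) = -(1254 + 7*(14 - 10))² = -(1254 + 7*4)² = -(1254 + 28)² = -1*1282² = -1*1643524 = -1643524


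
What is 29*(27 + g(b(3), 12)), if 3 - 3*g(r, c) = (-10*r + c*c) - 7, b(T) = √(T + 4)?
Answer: -1537/3 + 290*√7/3 ≈ -256.58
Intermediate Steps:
b(T) = √(4 + T)
g(r, c) = 10/3 - c²/3 + 10*r/3 (g(r, c) = 1 - ((-10*r + c*c) - 7)/3 = 1 - ((-10*r + c²) - 7)/3 = 1 - ((c² - 10*r) - 7)/3 = 1 - (-7 + c² - 10*r)/3 = 1 + (7/3 - c²/3 + 10*r/3) = 10/3 - c²/3 + 10*r/3)
29*(27 + g(b(3), 12)) = 29*(27 + (10/3 - ⅓*12² + 10*√(4 + 3)/3)) = 29*(27 + (10/3 - ⅓*144 + 10*√7/3)) = 29*(27 + (10/3 - 48 + 10*√7/3)) = 29*(27 + (-134/3 + 10*√7/3)) = 29*(-53/3 + 10*√7/3) = -1537/3 + 290*√7/3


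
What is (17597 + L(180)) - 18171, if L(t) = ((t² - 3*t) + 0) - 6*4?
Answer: 31262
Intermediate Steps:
L(t) = -24 + t² - 3*t (L(t) = (t² - 3*t) - 24 = -24 + t² - 3*t)
(17597 + L(180)) - 18171 = (17597 + (-24 + 180² - 3*180)) - 18171 = (17597 + (-24 + 32400 - 540)) - 18171 = (17597 + 31836) - 18171 = 49433 - 18171 = 31262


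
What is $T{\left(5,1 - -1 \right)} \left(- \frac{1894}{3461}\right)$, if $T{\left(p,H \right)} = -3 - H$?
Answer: $\frac{9470}{3461} \approx 2.7362$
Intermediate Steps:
$T{\left(5,1 - -1 \right)} \left(- \frac{1894}{3461}\right) = \left(-3 - \left(1 - -1\right)\right) \left(- \frac{1894}{3461}\right) = \left(-3 - \left(1 + 1\right)\right) \left(\left(-1894\right) \frac{1}{3461}\right) = \left(-3 - 2\right) \left(- \frac{1894}{3461}\right) = \left(-5\right) \left(- \frac{1894}{3461}\right) = \frac{9470}{3461}$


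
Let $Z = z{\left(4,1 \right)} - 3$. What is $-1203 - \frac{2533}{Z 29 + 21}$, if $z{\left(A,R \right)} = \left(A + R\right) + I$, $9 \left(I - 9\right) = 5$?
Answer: $- \frac{3878412}{3205} \approx -1210.1$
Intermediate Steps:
$I = \frac{86}{9}$ ($I = 9 + \frac{1}{9} \cdot 5 = 9 + \frac{5}{9} = \frac{86}{9} \approx 9.5556$)
$z{\left(A,R \right)} = \frac{86}{9} + A + R$ ($z{\left(A,R \right)} = \left(A + R\right) + \frac{86}{9} = \frac{86}{9} + A + R$)
$Z = \frac{104}{9}$ ($Z = \left(\frac{86}{9} + 4 + 1\right) - 3 = \frac{131}{9} - 3 = \frac{104}{9} \approx 11.556$)
$-1203 - \frac{2533}{Z 29 + 21} = -1203 - \frac{2533}{\frac{104}{9} \cdot 29 + 21} = -1203 - \frac{2533}{\frac{3016}{9} + 21} = -1203 - \frac{2533}{\frac{3205}{9}} = -1203 - \frac{22797}{3205} = - \frac{3878412}{3205}$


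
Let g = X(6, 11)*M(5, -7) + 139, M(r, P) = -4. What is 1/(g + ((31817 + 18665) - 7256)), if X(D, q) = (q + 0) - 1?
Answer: 1/43325 ≈ 2.3081e-5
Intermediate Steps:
X(D, q) = -1 + q (X(D, q) = q - 1 = -1 + q)
g = 99 (g = (-1 + 11)*(-4) + 139 = 10*(-4) + 139 = -40 + 139 = 99)
1/(g + ((31817 + 18665) - 7256)) = 1/(99 + ((31817 + 18665) - 7256)) = 1/(99 + (50482 - 7256)) = 1/(99 + 43226) = 1/43325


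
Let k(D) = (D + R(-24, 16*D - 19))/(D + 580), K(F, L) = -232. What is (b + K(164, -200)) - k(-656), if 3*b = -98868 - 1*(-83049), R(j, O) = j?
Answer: -104765/19 ≈ -5513.9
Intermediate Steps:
b = -5273 (b = (-98868 - 1*(-83049))/3 = (-98868 + 83049)/3 = (⅓)*(-15819) = -5273)
k(D) = (-24 + D)/(580 + D) (k(D) = (D - 24)/(D + 580) = (-24 + D)/(580 + D))
(b + K(164, -200)) - k(-656) = (-5273 - 232) - (-24 - 656)/(580 - 656) = -5505 - (-680)/(-76) = -5505 - (-1)*(-680)/76 = -5505 - 1*170/19 = -5505 - 170/19 = -104765/19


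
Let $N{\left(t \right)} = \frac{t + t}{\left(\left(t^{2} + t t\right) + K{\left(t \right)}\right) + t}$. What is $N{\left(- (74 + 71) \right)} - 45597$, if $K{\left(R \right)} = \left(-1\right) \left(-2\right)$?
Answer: $- \frac{1910833769}{41907} \approx -45597.0$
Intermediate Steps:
$K{\left(R \right)} = 2$
$N{\left(t \right)} = \frac{2 t}{2 + t + 2 t^{2}}$ ($N{\left(t \right)} = \frac{t + t}{\left(\left(t^{2} + t t\right) + 2\right) + t} = \frac{2 t}{\left(\left(t^{2} + t^{2}\right) + 2\right) + t} = \frac{2 t}{\left(2 t^{2} + 2\right) + t} = \frac{2 t}{\left(2 + 2 t^{2}\right) + t} = \frac{2 t}{2 + t + 2 t^{2}}$)
$N{\left(- (74 + 71) \right)} - 45597 = \frac{2 \left(- (74 + 71)\right)}{2 - \left(74 + 71\right) + 2 \left(- (74 + 71)\right)^{2}} - 45597 = \frac{2 \left(\left(-1\right) 145\right)}{2 - 145 + 2 \left(\left(-1\right) 145\right)^{2}} - 45597 = 2 \left(-145\right) \frac{1}{2 - 145 + 2 \left(-145\right)^{2}} - 45597 = 2 \left(-145\right) \frac{1}{2 - 145 + 2 \cdot 21025} - 45597 = 2 \left(-145\right) \frac{1}{2 - 145 + 42050} - 45597 = 2 \left(-145\right) \frac{1}{41907} - 45597 = - \frac{290}{41907} - 45597 = - \frac{1910833769}{41907}$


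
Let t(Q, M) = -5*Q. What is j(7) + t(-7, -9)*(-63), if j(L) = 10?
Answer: -2195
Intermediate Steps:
j(7) + t(-7, -9)*(-63) = 10 - 5*(-7)*(-63) = 10 + 35*(-63) = 10 - 2205 = -2195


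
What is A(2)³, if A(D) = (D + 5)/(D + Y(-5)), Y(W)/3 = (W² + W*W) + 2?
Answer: 343/3944312 ≈ 8.6961e-5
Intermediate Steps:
Y(W) = 6 + 6*W² (Y(W) = 3*((W² + W*W) + 2) = 3*((W² + W²) + 2) = 3*(2*W² + 2) = 3*(2 + 2*W²) = 6 + 6*W²)
A(D) = (5 + D)/(156 + D) (A(D) = (D + 5)/(D + (6 + 6*(-5)²)) = (5 + D)/(D + (6 + 6*25)) = (5 + D)/(D + (6 + 150)) = (5 + D)/(D + 156) = (5 + D)/(156 + D))
A(2)³ = ((5 + 2)/(156 + 2))³ = (7/158)³ = 343/3944312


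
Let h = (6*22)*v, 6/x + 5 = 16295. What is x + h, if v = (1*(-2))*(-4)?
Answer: 2867041/2715 ≈ 1056.0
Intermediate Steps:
v = 8 (v = -2*(-4) = 8)
x = 1/2715 (x = 6/(-5 + 16295) = 6/16290 = 6*(1/16290) = 1/2715 ≈ 0.00036832)
h = 1056 (h = (6*22)*8 = 132*8 = 1056)
x + h = 1/2715 + 1056 = 2867041/2715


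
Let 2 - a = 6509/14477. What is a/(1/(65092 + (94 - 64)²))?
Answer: 1481190440/14477 ≈ 1.0231e+5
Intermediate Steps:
a = 22445/14477 (a = 2 - 6509/14477 = 22445/14477 ≈ 1.5504)
a/(1/(65092 + (94 - 64)²)) = 22445/(14477*(1/(65092 + (94 - 64)²))) = 22445/(14477*(1/(65092 + 30²))) = 22445/(14477*(1/(65092 + 900))) = 22445/(14477*(1/65992)) = (22445/14477)*65992 = 1481190440/14477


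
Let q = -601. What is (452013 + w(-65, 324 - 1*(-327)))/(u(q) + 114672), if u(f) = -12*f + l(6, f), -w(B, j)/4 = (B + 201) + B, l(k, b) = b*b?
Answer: 451729/483085 ≈ 0.93509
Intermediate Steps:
l(k, b) = b²
w(B, j) = -804 - 8*B (w(B, j) = -4*((B + 201) + B) = -4*((201 + B) + B) = -4*(201 + 2*B) = -804 - 8*B)
u(f) = f² - 12*f (u(f) = -12*f + f² = f² - 12*f)
(452013 + w(-65, 324 - 1*(-327)))/(u(q) + 114672) = (452013 + (-804 - 8*(-65)))/(-601*(-12 - 601) + 114672) = (452013 + (-804 + 520))/(-601*(-613) + 114672) = (452013 - 284)/(368413 + 114672) = 451729/483085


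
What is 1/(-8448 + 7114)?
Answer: -1/1334 ≈ -0.00074963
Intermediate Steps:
1/(-8448 + 7114) = 1/(-1334) = -1/1334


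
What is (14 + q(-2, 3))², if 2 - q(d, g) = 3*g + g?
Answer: 16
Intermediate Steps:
q(d, g) = 2 - 4*g (q(d, g) = 2 - (3*g + g) = 2 - 4*g)
(14 + q(-2, 3))² = (14 + (2 - 4*3))² = (14 + (2 - 12))² = (14 - 10)² = 4² = 16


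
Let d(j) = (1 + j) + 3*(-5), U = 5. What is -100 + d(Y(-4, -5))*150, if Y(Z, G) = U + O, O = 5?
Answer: -700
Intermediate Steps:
Y(Z, G) = 10 (Y(Z, G) = 5 + 5 = 10)
d(j) = -14 + j (d(j) = (1 + j) - 15 = -14 + j)
-100 + d(Y(-4, -5))*150 = -100 + (-14 + 10)*150 = -100 - 4*150 = -100 - 600 = -700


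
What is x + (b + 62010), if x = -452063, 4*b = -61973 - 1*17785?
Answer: -819985/2 ≈ -4.0999e+5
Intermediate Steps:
b = -39879/2 (b = (-61973 - 1*17785)/4 = (-61973 - 17785)/4 = (¼)*(-79758) = -39879/2 ≈ -19940.)
x + (b + 62010) = -452063 + (-39879/2 + 62010) = -452063 + 84141/2 = -819985/2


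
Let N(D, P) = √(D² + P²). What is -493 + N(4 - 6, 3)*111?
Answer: -493 + 111*√13 ≈ -92.784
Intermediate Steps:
-493 + N(4 - 6, 3)*111 = -493 + √((4 - 6)² + 3²)*111 = -493 + √((-2)² + 9)*111 = -493 + √(4 + 9)*111 = -493 + √13*111 = -493 + 111*√13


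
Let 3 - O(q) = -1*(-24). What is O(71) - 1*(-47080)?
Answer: 47059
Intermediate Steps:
O(q) = -21 (O(q) = 3 - (-1)*(-24) = 3 - 1*24 = 3 - 24 = -21)
O(71) - 1*(-47080) = -21 - 1*(-47080) = -21 + 47080 = 47059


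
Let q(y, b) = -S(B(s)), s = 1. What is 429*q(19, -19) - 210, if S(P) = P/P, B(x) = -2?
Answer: -639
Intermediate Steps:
S(P) = 1
q(y, b) = -1 (q(y, b) = -1*1 = -1)
429*q(19, -19) - 210 = 429*(-1) - 210 = -429 - 210 = -639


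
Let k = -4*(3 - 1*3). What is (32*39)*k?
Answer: 0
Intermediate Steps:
k = 0 (k = -4*(3 - 3) = -4*0 = 0)
(32*39)*k = (32*39)*0 = 1248*0 = 0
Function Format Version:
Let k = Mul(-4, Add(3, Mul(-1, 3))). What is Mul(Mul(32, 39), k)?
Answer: 0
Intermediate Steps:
k = 0 (k = Mul(-4, Add(3, -3)) = Mul(-4, 0) = 0)
Mul(Mul(32, 39), k) = Mul(Mul(32, 39), 0) = Mul(1248, 0) = 0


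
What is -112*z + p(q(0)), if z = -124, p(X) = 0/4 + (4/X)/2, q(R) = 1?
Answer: 13890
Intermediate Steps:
p(X) = 2/X (p(X) = 0*(1/4) + (4/X)*(1/2) = 0 + 2/X = 2/X)
-112*z + p(q(0)) = -112*(-124) + 2/1 = 13888 + 2*1 = 13888 + 2 = 13890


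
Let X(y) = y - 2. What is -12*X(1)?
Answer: 12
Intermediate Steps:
X(y) = -2 + y
-12*X(1) = -12*(-2 + 1) = -12*(-1) = 12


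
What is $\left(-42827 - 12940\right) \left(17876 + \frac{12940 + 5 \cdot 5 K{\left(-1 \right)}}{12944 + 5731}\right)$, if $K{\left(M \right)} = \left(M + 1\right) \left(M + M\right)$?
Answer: $- \frac{1241177268872}{1245} \approx -9.9693 \cdot 10^{8}$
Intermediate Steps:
$K{\left(M \right)} = 2 M \left(1 + M\right)$ ($K{\left(M \right)} = \left(1 + M\right) 2 M = 2 M \left(1 + M\right)$)
$\left(-42827 - 12940\right) \left(17876 + \frac{12940 + 5 \cdot 5 K{\left(-1 \right)}}{12944 + 5731}\right) = \left(-42827 - 12940\right) \left(17876 + \frac{12940 + 5 \cdot 5 \cdot 2 \left(-1\right) \left(1 - 1\right)}{12944 + 5731}\right) = - 55767 \left(17876 + \frac{12940 + 25 \cdot 2 \left(-1\right) 0}{18675}\right) = - 55767 \left(17876 + \left(12940 + 25 \cdot 0\right) \frac{1}{18675}\right) = - 55767 \left(17876 + \left(12940 + 0\right) \frac{1}{18675}\right) = - 55767 \left(17876 + 12940 \cdot \frac{1}{18675}\right) = - 55767 \left(17876 + \frac{2588}{3735}\right) = \left(-55767\right) \frac{66769448}{3735} = - \frac{1241177268872}{1245}$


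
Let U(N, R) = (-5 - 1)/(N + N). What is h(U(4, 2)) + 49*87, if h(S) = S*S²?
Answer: 272805/64 ≈ 4262.6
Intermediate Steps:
U(N, R) = -3/N (U(N, R) = -6*1/(2*N) = -3/N)
h(S) = S³
h(U(4, 2)) + 49*87 = (-3/4)³ + 49*87 = (-3*¼)³ + 4263 = (-¾)³ + 4263 = -27/64 + 4263 = 272805/64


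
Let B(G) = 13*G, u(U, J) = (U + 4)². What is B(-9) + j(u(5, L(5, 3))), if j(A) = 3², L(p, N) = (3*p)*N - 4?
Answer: -108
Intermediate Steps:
L(p, N) = -4 + 3*N*p (L(p, N) = 3*N*p - 4 = -4 + 3*N*p)
u(U, J) = (4 + U)²
j(A) = 9
B(-9) + j(u(5, L(5, 3))) = 13*(-9) + 9 = -117 + 9 = -108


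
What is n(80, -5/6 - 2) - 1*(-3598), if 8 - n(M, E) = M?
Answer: 3526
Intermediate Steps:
n(M, E) = 8 - M
n(80, -5/6 - 2) - 1*(-3598) = (8 - 1*80) - 1*(-3598) = (8 - 80) + 3598 = -72 + 3598 = 3526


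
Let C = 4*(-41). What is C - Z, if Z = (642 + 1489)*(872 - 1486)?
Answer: 1308270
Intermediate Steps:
C = -164
Z = -1308434 (Z = 2131*(-614) = -1308434)
C - Z = -164 - 1*(-1308434) = -164 + 1308434 = 1308270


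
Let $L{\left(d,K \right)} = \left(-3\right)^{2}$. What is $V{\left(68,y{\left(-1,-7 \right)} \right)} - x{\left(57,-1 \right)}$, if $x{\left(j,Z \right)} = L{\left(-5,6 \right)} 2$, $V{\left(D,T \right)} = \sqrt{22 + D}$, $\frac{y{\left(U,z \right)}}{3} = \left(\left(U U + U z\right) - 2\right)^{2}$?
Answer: $-18 + 3 \sqrt{10} \approx -8.5132$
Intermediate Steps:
$L{\left(d,K \right)} = 9$
$y{\left(U,z \right)} = 3 \left(-2 + U^{2} + U z\right)^{2}$ ($y{\left(U,z \right)} = 3 \left(\left(U U + U z\right) - 2\right)^{2} = 3 \left(\left(U^{2} + U z\right) - 2\right)^{2} = 3 \left(-2 + U^{2} + U z\right)^{2}$)
$x{\left(j,Z \right)} = 18$ ($x{\left(j,Z \right)} = 9 \cdot 2 = 18$)
$V{\left(68,y{\left(-1,-7 \right)} \right)} - x{\left(57,-1 \right)} = \sqrt{22 + 68} - 18 = \sqrt{90} - 18 = 3 \sqrt{10} - 18 = -18 + 3 \sqrt{10}$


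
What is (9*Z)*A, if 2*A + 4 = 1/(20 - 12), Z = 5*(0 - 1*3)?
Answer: 4185/16 ≈ 261.56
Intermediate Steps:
Z = -15 (Z = 5*(0 - 3) = 5*(-3) = -15)
A = -31/16 (A = -2 + 1/(2*(20 - 12)) = -2 + (½)/8 = -2 + (½)*(⅛) = -2 + 1/16 = -31/16 ≈ -1.9375)
(9*Z)*A = (9*(-15))*(-31/16) = -135*(-31/16) = 4185/16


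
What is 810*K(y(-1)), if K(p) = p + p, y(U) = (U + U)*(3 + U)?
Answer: -6480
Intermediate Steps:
y(U) = 2*U*(3 + U) (y(U) = (2*U)*(3 + U) = 2*U*(3 + U))
K(p) = 2*p
810*K(y(-1)) = 810*(2*(2*(-1)*(3 - 1))) = 810*(2*(2*(-1)*2)) = 810*(2*(-4)) = 810*(-8) = -6480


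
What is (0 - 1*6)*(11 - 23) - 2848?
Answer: -2776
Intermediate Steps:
(0 - 1*6)*(11 - 23) - 2848 = (0 - 6)*(-12) - 2848 = -6*(-12) - 2848 = 72 - 2848 = -2776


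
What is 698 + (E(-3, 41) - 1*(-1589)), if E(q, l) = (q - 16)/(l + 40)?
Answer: 185228/81 ≈ 2286.8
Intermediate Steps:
E(q, l) = (-16 + q)/(40 + l)
698 + (E(-3, 41) - 1*(-1589)) = 698 + ((-16 - 3)/(40 + 41) - 1*(-1589)) = 698 + (-19/81 + 1589) = 698 + 128690/81 = 185228/81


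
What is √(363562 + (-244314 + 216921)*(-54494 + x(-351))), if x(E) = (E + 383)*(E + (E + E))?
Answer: 2*√604038058 ≈ 49154.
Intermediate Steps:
x(E) = 3*E*(383 + E) (x(E) = (383 + E)*(E + 2*E) = (383 + E)*(3*E) = 3*E*(383 + E))
√(363562 + (-244314 + 216921)*(-54494 + x(-351))) = √(363562 + (-244314 + 216921)*(-54494 + 3*(-351)*(383 - 351))) = √(363562 - 27393*(-54494 + 3*(-351)*32)) = √(363562 - 27393*(-54494 - 33696)) = √(363562 - 27393*(-88190)) = √(363562 + 2415788670) = √2416152232 = 2*√604038058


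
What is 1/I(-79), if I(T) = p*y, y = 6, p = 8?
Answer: 1/48 ≈ 0.020833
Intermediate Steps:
I(T) = 48 (I(T) = 8*6 = 48)
1/I(-79) = 1/48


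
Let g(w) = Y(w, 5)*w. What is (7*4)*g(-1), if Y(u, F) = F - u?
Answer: -168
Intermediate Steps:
g(w) = w*(5 - w) (g(w) = (5 - w)*w = w*(5 - w))
(7*4)*g(-1) = (7*4)*(-(5 - 1*(-1))) = 28*(-(5 + 1)) = 28*(-1*6) = 28*(-6) = -168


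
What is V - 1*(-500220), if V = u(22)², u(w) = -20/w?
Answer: 60526720/121 ≈ 5.0022e+5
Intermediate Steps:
V = 100/121 (V = (-20/22)² = (-20*1/22)² = (-10/11)² = 100/121 ≈ 0.82645)
V - 1*(-500220) = 100/121 - 1*(-500220) = 100/121 + 500220 = 60526720/121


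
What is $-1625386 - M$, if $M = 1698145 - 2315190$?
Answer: $-1008341$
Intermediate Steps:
$M = -617045$
$-1625386 - M = -1625386 - -617045 = -1625386 + 617045 = -1008341$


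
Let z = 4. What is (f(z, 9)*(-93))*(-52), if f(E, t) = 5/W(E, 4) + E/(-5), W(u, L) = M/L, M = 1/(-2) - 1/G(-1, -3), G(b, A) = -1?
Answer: 947856/5 ≈ 1.8957e+5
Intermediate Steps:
M = ½ (M = 1/(-2) - 1/(-1) = 1*(-½) - 1*(-1) = -½ + 1 = ½ ≈ 0.50000)
W(u, L) = 1/(2*L)
f(E, t) = 40 - E/5 (f(E, t) = 5/(((½)/4)) + E/(-5) = 5/(((½)*(¼))) + E*(-⅕) = 5/(⅛) - E/5 = 5*8 - E/5 = 40 - E/5)
(f(z, 9)*(-93))*(-52) = ((40 - ⅕*4)*(-93))*(-52) = ((40 - ⅘)*(-93))*(-52) = ((196/5)*(-93))*(-52) = -18228/5*(-52) = 947856/5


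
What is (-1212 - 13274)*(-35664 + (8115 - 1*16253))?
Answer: 634515772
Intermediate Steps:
(-1212 - 13274)*(-35664 + (8115 - 1*16253)) = -14486*(-35664 + (8115 - 16253)) = -14486*(-35664 - 8138) = -14486*(-43802) = 634515772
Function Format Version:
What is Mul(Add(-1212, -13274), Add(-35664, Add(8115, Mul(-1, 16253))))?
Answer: 634515772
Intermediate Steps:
Mul(Add(-1212, -13274), Add(-35664, Add(8115, Mul(-1, 16253)))) = Mul(-14486, Add(-35664, Add(8115, -16253))) = Mul(-14486, Add(-35664, -8138)) = Mul(-14486, -43802) = 634515772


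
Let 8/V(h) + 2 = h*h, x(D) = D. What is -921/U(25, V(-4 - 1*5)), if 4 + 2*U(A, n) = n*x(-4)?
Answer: 24253/58 ≈ 418.16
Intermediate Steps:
V(h) = 8/(-2 + h²) (V(h) = 8/(-2 + h*h) = 8/(-2 + h²))
U(A, n) = -2 - 2*n (U(A, n) = -2 + (n*(-4))/2 = -2 + (-4*n)/2 = -2 - 2*n)
-921/U(25, V(-4 - 1*5)) = -921/(-2 - 16/(-2 + (-4 - 1*5)²)) = -921/(-2 - 16/(-2 + (-4 - 5)²)) = -921/(-2 - 16/(-2 + (-9)²)) = -921/(-2 - 16/(-2 + 81)) = -921/(-2 - 16/79) = -921/(-174/79) = -921*(-79/174) = 24253/58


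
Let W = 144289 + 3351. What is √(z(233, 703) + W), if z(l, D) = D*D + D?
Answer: 2*√160638 ≈ 801.59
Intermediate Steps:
W = 147640
z(l, D) = D + D² (z(l, D) = D² + D = D + D²)
√(z(233, 703) + W) = √(703*(1 + 703) + 147640) = √(703*704 + 147640) = √(494912 + 147640) = √642552 = 2*√160638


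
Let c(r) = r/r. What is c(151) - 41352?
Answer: -41351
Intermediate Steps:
c(r) = 1
c(151) - 41352 = 1 - 41352 = -41351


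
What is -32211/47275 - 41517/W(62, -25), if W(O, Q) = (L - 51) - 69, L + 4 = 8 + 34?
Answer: 1960074873/3876550 ≈ 505.62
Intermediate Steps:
L = 38 (L = -4 + (8 + 34) = -4 + 42 = 38)
W(O, Q) = -82 (W(O, Q) = (38 - 51) - 69 = -13 - 69 = -82)
-32211/47275 - 41517/W(62, -25) = -32211/47275 - 41517/(-82) = -32211*1/47275 - 41517*(-1/82) = -32211/47275 + 41517/82 = 1960074873/3876550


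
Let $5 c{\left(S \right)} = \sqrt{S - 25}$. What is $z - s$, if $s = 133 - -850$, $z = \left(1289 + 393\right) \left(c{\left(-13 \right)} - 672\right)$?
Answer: $-1131287 + \frac{1682 i \sqrt{38}}{5} \approx -1.1313 \cdot 10^{6} + 2073.7 i$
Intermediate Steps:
$c{\left(S \right)} = \frac{\sqrt{-25 + S}}{5}$ ($c{\left(S \right)} = \frac{\sqrt{S - 25}}{5} = \frac{\sqrt{-25 + S}}{5}$)
$z = -1130304 + \frac{1682 i \sqrt{38}}{5}$ ($z = \left(1289 + 393\right) \left(\frac{\sqrt{-25 - 13}}{5} - 672\right) = 1682 \left(\frac{\sqrt{-38}}{5} - 672\right) = 1682 \left(\frac{i \sqrt{38}}{5} - 672\right) = 1682 \left(-672 + \frac{i \sqrt{38}}{5}\right) = -1130304 + \frac{1682 i \sqrt{38}}{5} \approx -1.1303 \cdot 10^{6} + 2073.7 i$)
$s = 983$ ($s = 133 + 850 = 983$)
$z - s = \left(-1130304 + \frac{1682 i \sqrt{38}}{5}\right) - 983 = -1131287 + \frac{1682 i \sqrt{38}}{5}$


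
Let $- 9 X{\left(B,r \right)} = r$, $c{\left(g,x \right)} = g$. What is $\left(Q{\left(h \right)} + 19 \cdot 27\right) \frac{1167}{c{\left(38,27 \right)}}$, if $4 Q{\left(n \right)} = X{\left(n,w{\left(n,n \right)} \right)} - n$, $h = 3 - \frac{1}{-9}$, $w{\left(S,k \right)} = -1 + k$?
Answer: $\frac{64551049}{4104} \approx 15729.0$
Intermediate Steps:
$h = \frac{28}{9}$ ($h = 3 - - \frac{1}{9} = 3 + \frac{1}{9} = \frac{28}{9} \approx 3.1111$)
$X{\left(B,r \right)} = - \frac{r}{9}$
$Q{\left(n \right)} = \frac{1}{36} - \frac{5 n}{18}$ ($Q{\left(n \right)} = \frac{- \frac{-1 + n}{9} - n}{4} = \frac{\left(\frac{1}{9} - \frac{n}{9}\right) - n}{4} = \frac{\frac{1}{9} - \frac{10 n}{9}}{4} = \frac{1}{36} - \frac{5 n}{18}$)
$\left(Q{\left(h \right)} + 19 \cdot 27\right) \frac{1167}{c{\left(38,27 \right)}} = \left(\left(\frac{1}{36} - \frac{70}{81}\right) + 19 \cdot 27\right) \frac{1167}{38} = \left(\left(\frac{1}{36} - \frac{70}{81}\right) + 513\right) 1167 \cdot \frac{1}{38} = \left(- \frac{271}{324} + 513\right) \frac{1167}{38} = \frac{165941}{324} \cdot \frac{1167}{38} = \frac{64551049}{4104}$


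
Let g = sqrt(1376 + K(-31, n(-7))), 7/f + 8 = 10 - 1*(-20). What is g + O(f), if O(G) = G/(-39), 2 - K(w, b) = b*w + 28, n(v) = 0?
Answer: -7/858 + 15*sqrt(6) ≈ 36.734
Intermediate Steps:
f = 7/22 (f = 7/(-8 + (10 - 1*(-20))) = 7/(-8 + (10 + 20)) = 7/(-8 + 30) = 7/22 ≈ 0.31818)
K(w, b) = -26 - b*w (K(w, b) = 2 - (b*w + 28) = 2 - (28 + b*w) = 2 + (-28 - b*w) = -26 - b*w)
O(G) = -G/39 (O(G) = G*(-1/39) = -G/39)
g = 15*sqrt(6) (g = sqrt(1376 + (-26 - 1*0*(-31))) = sqrt(1376 + (-26 + 0)) = sqrt(1376 - 26) = sqrt(1350) = 15*sqrt(6) ≈ 36.742)
g + O(f) = 15*sqrt(6) - 1/39*7/22 = 15*sqrt(6) - 7/858 = -7/858 + 15*sqrt(6)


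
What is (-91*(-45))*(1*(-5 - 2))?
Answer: -28665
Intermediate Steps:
(-91*(-45))*(1*(-5 - 2)) = 4095*(1*(-7)) = 4095*(-7) = -28665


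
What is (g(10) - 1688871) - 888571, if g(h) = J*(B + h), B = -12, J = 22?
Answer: -2577486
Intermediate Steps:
g(h) = -264 + 22*h (g(h) = 22*(-12 + h) = -264 + 22*h)
(g(10) - 1688871) - 888571 = ((-264 + 22*10) - 1688871) - 888571 = ((-264 + 220) - 1688871) - 888571 = (-44 - 1688871) - 888571 = -1688915 - 888571 = -2577486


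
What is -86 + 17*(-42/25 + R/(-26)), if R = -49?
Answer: -53639/650 ≈ -82.521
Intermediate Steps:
-86 + 17*(-42/25 + R/(-26)) = -86 + 17*(-42/25 - 49/(-26)) = -86 + 17*(-42*1/25 - 49*(-1/26)) = -86 + 17*(-42/25 + 49/26) = -86 + 17*(133/650) = -86 + 2261/650 = -53639/650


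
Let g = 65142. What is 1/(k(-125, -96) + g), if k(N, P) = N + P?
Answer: 1/64921 ≈ 1.5403e-5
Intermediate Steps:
1/(k(-125, -96) + g) = 1/((-125 - 96) + 65142) = 1/(-221 + 65142) = 1/64921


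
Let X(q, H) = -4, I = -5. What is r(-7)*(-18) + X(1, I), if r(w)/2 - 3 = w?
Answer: 140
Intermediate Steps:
r(w) = 6 + 2*w
r(-7)*(-18) + X(1, I) = (6 + 2*(-7))*(-18) - 4 = (6 - 14)*(-18) - 4 = -8*(-18) - 4 = 144 - 4 = 140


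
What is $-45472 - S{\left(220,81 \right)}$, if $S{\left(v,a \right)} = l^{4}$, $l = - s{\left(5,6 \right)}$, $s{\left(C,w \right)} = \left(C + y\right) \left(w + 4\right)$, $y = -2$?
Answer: $-855472$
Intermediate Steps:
$s{\left(C,w \right)} = \left(-2 + C\right) \left(4 + w\right)$ ($s{\left(C,w \right)} = \left(C - 2\right) \left(w + 4\right) = \left(-2 + C\right) \left(4 + w\right)$)
$l = -30$ ($l = - (-8 - 12 + 4 \cdot 5 + 5 \cdot 6) = - (-8 - 12 + 20 + 30) = \left(-1\right) 30 = -30$)
$S{\left(v,a \right)} = 810000$ ($S{\left(v,a \right)} = \left(-30\right)^{4} = 810000$)
$-45472 - S{\left(220,81 \right)} = -45472 - 810000 = -855472$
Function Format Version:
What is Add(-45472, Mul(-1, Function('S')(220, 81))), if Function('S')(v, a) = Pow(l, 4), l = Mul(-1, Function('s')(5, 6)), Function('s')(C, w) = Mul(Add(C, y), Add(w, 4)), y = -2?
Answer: -855472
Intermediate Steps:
Function('s')(C, w) = Mul(Add(-2, C), Add(4, w)) (Function('s')(C, w) = Mul(Add(C, -2), Add(w, 4)) = Mul(Add(-2, C), Add(4, w)))
l = -30 (l = Mul(-1, Add(-8, Mul(-2, 6), Mul(4, 5), Mul(5, 6))) = Mul(-1, Add(-8, -12, 20, 30)) = Mul(-1, 30) = -30)
Function('S')(v, a) = 810000 (Function('S')(v, a) = Pow(-30, 4) = 810000)
Add(-45472, Mul(-1, Function('S')(220, 81))) = Add(-45472, Mul(-1, 810000)) = Add(-45472, -810000) = -855472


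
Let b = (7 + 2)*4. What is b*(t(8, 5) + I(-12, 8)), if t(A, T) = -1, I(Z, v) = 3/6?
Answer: -18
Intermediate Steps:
I(Z, v) = ½ (I(Z, v) = 3*(⅙) = ½)
b = 36 (b = 9*4 = 36)
b*(t(8, 5) + I(-12, 8)) = 36*(-1 + ½) = 36*(-½) = -18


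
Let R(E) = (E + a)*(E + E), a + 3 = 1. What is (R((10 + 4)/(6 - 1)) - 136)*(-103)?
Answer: 338664/25 ≈ 13547.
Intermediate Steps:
a = -2 (a = -3 + 1 = -2)
R(E) = 2*E*(-2 + E) (R(E) = (E - 2)*(E + E) = (-2 + E)*(2*E) = 2*E*(-2 + E))
(R((10 + 4)/(6 - 1)) - 136)*(-103) = (2*((10 + 4)/(6 - 1))*(-2 + (10 + 4)/(6 - 1)) - 136)*(-103) = (2*(14/5)*(-2 + 14/5) - 136)*(-103) = (2*(14/5)*(4/5) - 136)*(-103) = (112/25 - 136)*(-103) = -3288/25*(-103) = 338664/25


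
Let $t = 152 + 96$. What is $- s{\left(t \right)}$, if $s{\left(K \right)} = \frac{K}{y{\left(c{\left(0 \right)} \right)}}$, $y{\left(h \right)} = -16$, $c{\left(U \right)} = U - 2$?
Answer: $\frac{31}{2} \approx 15.5$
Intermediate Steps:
$t = 248$
$c{\left(U \right)} = -2 + U$
$s{\left(K \right)} = - \frac{K}{16}$ ($s{\left(K \right)} = \frac{K}{-16} = K \left(- \frac{1}{16}\right) = - \frac{K}{16}$)
$- s{\left(t \right)} = - \frac{\left(-1\right) 248}{16} = \left(-1\right) \left(- \frac{31}{2}\right) = \frac{31}{2}$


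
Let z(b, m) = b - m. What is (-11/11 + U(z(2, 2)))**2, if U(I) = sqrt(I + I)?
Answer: 1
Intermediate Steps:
U(I) = sqrt(2)*sqrt(I) (U(I) = sqrt(2*I) = sqrt(2)*sqrt(I))
(-11/11 + U(z(2, 2)))**2 = (-11/11 + sqrt(2)*sqrt(2 - 1*2))**2 = (-11*1/11 + sqrt(2)*sqrt(2 - 2))**2 = (-1 + sqrt(2)*sqrt(0))**2 = (-1 + sqrt(2)*0)**2 = (-1 + 0)**2 = (-1)**2 = 1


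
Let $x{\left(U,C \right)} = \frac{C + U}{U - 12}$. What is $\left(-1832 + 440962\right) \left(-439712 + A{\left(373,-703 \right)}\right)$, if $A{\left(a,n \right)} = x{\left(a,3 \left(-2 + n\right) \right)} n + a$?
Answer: $- \frac{3637308081310}{19} \approx -1.9144 \cdot 10^{11}$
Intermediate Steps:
$x{\left(U,C \right)} = \frac{C + U}{-12 + U}$
$A{\left(a,n \right)} = a + \frac{n \left(-6 + a + 3 n\right)}{-12 + a}$ ($A{\left(a,n \right)} = \frac{3 \left(-2 + n\right) + a}{-12 + a} n + a = \frac{\left(-6 + 3 n\right) + a}{-12 + a} n + a = \frac{-6 + a + 3 n}{-12 + a} n + a = \frac{n \left(-6 + a + 3 n\right)}{-12 + a} + a = a + \frac{n \left(-6 + a + 3 n\right)}{-12 + a}$)
$\left(-1832 + 440962\right) \left(-439712 + A{\left(373,-703 \right)}\right) = \left(-1832 + 440962\right) \left(-439712 + \frac{373 \left(-12 + 373\right) - 703 \left(-6 + 373 + 3 \left(-703\right)\right)}{-12 + 373}\right) = 439130 \left(-439712 + \frac{373 \cdot 361 - 703 \left(-6 + 373 - 2109\right)}{361}\right) = 439130 \left(-439712 + \frac{134653 - -1224626}{361}\right) = 439130 \left(-439712 + \frac{134653 + 1224626}{361}\right) = 439130 \left(-439712 + \frac{1}{361} \cdot 1359279\right) = 439130 \left(-439712 + \frac{71541}{19}\right) = 439130 \left(- \frac{8282987}{19}\right) = - \frac{3637308081310}{19}$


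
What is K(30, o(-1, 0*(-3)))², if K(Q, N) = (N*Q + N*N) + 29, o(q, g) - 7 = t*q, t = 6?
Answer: 3600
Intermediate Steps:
o(q, g) = 7 + 6*q
K(Q, N) = 29 + N² + N*Q (K(Q, N) = (N*Q + N²) + 29 = (N² + N*Q) + 29 = 29 + N² + N*Q)
K(30, o(-1, 0*(-3)))² = (29 + (7 + 6*(-1))² + (7 + 6*(-1))*30)² = (29 + (7 - 6)² + (7 - 6)*30)² = (29 + 1² + 1*30)² = (29 + 1 + 30)² = 60² = 3600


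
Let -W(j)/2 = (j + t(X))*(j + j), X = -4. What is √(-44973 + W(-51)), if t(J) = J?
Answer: I*√56193 ≈ 237.05*I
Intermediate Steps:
W(j) = -4*j*(-4 + j) (W(j) = -2*(j - 4)*(j + j) = -2*(-4 + j)*2*j = -4*j*(-4 + j))
√(-44973 + W(-51)) = √(-44973 + 4*(-51)*(4 - 1*(-51))) = √(-44973 + 4*(-51)*(4 + 51)) = √(-44973 + 4*(-51)*55) = √(-44973 - 11220) = √(-56193) = I*√56193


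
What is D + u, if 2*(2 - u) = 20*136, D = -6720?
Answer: -8078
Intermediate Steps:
u = -1358 (u = 2 - 10*136 = 2 - ½*2720 = 2 - 1360 = -1358)
D + u = -6720 - 1358 = -8078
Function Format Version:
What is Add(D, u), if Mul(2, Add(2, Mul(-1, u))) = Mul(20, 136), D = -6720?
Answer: -8078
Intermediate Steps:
u = -1358 (u = Add(2, Mul(Rational(-1, 2), Mul(20, 136))) = Add(2, Mul(Rational(-1, 2), 2720)) = Add(2, -1360) = -1358)
Add(D, u) = Add(-6720, -1358) = -8078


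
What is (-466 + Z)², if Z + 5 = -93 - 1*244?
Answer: 652864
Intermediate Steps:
Z = -342 (Z = -5 + (-93 - 1*244) = -5 + (-93 - 244) = -5 - 337 = -342)
(-466 + Z)² = (-466 - 342)² = (-808)² = 652864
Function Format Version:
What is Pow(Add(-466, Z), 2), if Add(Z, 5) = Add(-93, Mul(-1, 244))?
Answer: 652864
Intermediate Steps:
Z = -342 (Z = Add(-5, Add(-93, Mul(-1, 244))) = Add(-5, Add(-93, -244)) = Add(-5, -337) = -342)
Pow(Add(-466, Z), 2) = Pow(Add(-466, -342), 2) = Pow(-808, 2) = 652864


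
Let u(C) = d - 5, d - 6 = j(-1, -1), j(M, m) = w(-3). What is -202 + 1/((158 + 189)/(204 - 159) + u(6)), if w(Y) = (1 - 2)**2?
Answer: -88229/437 ≈ -201.90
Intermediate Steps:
w(Y) = 1 (w(Y) = (-1)**2 = 1)
j(M, m) = 1
d = 7 (d = 6 + 1 = 7)
u(C) = 2 (u(C) = 7 - 5 = 2)
-202 + 1/((158 + 189)/(204 - 159) + u(6)) = -202 + 1/((158 + 189)/(204 - 159) + 2) = -202 + 1/(347/45 + 2) = -202 + 1/(437/45) = -202 + 45/437 = -88229/437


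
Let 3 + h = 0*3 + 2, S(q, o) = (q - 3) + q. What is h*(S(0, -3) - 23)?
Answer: 26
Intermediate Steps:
S(q, o) = -3 + 2*q (S(q, o) = (-3 + q) + q = -3 + 2*q)
h = -1 (h = -3 + (0*3 + 2) = -3 + (0 + 2) = -3 + 2 = -1)
h*(S(0, -3) - 23) = -((-3 + 2*0) - 23) = -((-3 + 0) - 23) = -(-3 - 23) = -1*(-26) = 26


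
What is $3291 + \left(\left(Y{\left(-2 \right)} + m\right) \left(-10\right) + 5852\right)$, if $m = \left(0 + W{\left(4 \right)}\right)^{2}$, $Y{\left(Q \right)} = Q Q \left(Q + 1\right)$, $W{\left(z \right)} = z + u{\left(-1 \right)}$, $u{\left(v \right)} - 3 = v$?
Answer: $8823$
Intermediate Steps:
$u{\left(v \right)} = 3 + v$
$W{\left(z \right)} = 2 + z$ ($W{\left(z \right)} = z + \left(3 - 1\right) = z + 2 = 2 + z$)
$Y{\left(Q \right)} = Q^{2} \left(1 + Q\right)$
$m = 36$ ($m = \left(0 + \left(2 + 4\right)\right)^{2} = \left(0 + 6\right)^{2} = 6^{2} = 36$)
$3291 + \left(\left(Y{\left(-2 \right)} + m\right) \left(-10\right) + 5852\right) = 3291 + \left(\left(\left(-2\right)^{2} \left(1 - 2\right) + 36\right) \left(-10\right) + 5852\right) = 3291 + \left(\left(4 \left(-1\right) + 36\right) \left(-10\right) + 5852\right) = 3291 + \left(\left(-4 + 36\right) \left(-10\right) + 5852\right) = 3291 + \left(32 \left(-10\right) + 5852\right) = 3291 + \left(-320 + 5852\right) = 3291 + 5532 = 8823$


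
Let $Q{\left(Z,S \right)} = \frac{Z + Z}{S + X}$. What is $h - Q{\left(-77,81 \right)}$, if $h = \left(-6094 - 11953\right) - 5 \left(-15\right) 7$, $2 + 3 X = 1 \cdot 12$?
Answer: $- \frac{402964}{23} \approx -17520.0$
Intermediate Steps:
$X = \frac{10}{3}$ ($X = - \frac{2}{3} + \frac{1 \cdot 12}{3} = - \frac{2}{3} + \frac{1}{3} \cdot 12 = - \frac{2}{3} + 4 = \frac{10}{3} \approx 3.3333$)
$Q{\left(Z,S \right)} = \frac{2 Z}{\frac{10}{3} + S}$ ($Q{\left(Z,S \right)} = \frac{Z + Z}{S + \frac{10}{3}} = \frac{2 Z}{\frac{10}{3} + S}$)
$h = -17522$ ($h = \left(-6094 - 11953\right) - \left(-75\right) 7 = -18047 - -525 = -18047 + 525 = -17522$)
$h - Q{\left(-77,81 \right)} = -17522 - 6 \left(-77\right) \frac{1}{10 + 3 \cdot 81} = -17522 - 6 \left(-77\right) \frac{1}{10 + 243} = -17522 - 6 \left(-77\right) \frac{1}{253} = -17522 - - \frac{42}{23} = -17522 + \frac{42}{23} = - \frac{402964}{23}$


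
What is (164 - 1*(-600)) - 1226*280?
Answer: -342516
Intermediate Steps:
(164 - 1*(-600)) - 1226*280 = (164 + 600) - 343280 = 764 - 343280 = -342516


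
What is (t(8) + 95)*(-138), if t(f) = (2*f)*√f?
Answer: -13110 - 4416*√2 ≈ -19355.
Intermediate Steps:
t(f) = 2*f^(3/2)
(t(8) + 95)*(-138) = (2*8^(3/2) + 95)*(-138) = (2*(16*√2) + 95)*(-138) = (32*√2 + 95)*(-138) = (95 + 32*√2)*(-138) = -13110 - 4416*√2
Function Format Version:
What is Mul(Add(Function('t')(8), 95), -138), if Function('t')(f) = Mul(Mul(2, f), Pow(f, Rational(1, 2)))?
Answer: Add(-13110, Mul(-4416, Pow(2, Rational(1, 2)))) ≈ -19355.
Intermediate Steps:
Function('t')(f) = Mul(2, Pow(f, Rational(3, 2)))
Mul(Add(Function('t')(8), 95), -138) = Mul(Add(Mul(2, Pow(8, Rational(3, 2))), 95), -138) = Mul(Add(Mul(2, Mul(16, Pow(2, Rational(1, 2)))), 95), -138) = Mul(Add(Mul(32, Pow(2, Rational(1, 2))), 95), -138) = Mul(Add(95, Mul(32, Pow(2, Rational(1, 2)))), -138) = Add(-13110, Mul(-4416, Pow(2, Rational(1, 2))))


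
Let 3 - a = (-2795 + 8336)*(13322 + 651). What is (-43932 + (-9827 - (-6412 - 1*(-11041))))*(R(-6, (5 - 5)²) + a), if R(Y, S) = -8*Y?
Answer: 4520652480696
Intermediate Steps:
a = -77424390 (a = 3 - (-2795 + 8336)*(13322 + 651) = 3 - 5541*13973 = 3 - 1*77424393 = 3 - 77424393 = -77424390)
(-43932 + (-9827 - (-6412 - 1*(-11041))))*(R(-6, (5 - 5)²) + a) = (-43932 + (-9827 - (-6412 - 1*(-11041))))*(-8*(-6) - 77424390) = (-43932 + (-9827 - (-6412 + 11041)))*(48 - 77424390) = (-43932 + (-9827 - 1*4629))*(-77424342) = (-43932 + (-9827 - 4629))*(-77424342) = (-43932 - 14456)*(-77424342) = -58388*(-77424342) = 4520652480696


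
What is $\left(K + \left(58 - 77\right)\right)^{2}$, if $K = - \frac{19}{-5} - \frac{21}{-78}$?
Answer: $\frac{3767481}{16900} \approx 222.93$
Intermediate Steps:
$K = \frac{529}{130}$ ($K = \left(-19\right) \left(- \frac{1}{5}\right) - - \frac{7}{26} = \frac{19}{5} + \frac{7}{26} = \frac{529}{130} \approx 4.0692$)
$\left(K + \left(58 - 77\right)\right)^{2} = \left(\frac{529}{130} + \left(58 - 77\right)\right)^{2} = \left(\frac{529}{130} - 19\right)^{2} = \left(- \frac{1941}{130}\right)^{2} = \frac{3767481}{16900}$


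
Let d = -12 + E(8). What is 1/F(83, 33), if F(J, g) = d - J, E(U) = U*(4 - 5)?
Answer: -1/103 ≈ -0.0097087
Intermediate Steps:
E(U) = -U (E(U) = U*(-1) = -U)
d = -20 (d = -12 - 1*8 = -12 - 8 = -20)
F(J, g) = -20 - J
1/F(83, 33) = 1/(-20 - 1*83) = 1/(-20 - 83) = 1/(-103) = -1/103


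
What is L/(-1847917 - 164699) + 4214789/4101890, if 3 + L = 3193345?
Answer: -1153996459589/2063882361060 ≈ -0.55914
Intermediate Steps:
L = 3193342 (L = -3 + 3193345 = 3193342)
L/(-1847917 - 164699) + 4214789/4101890 = 3193342/(-1847917 - 164699) + 4214789/4101890 = 3193342/(-2012616) + 4214789*(1/4101890) = 3193342*(-1/2012616) + 4214789/4101890 = -1596671/1006308 + 4214789/4101890 = -1153996459589/2063882361060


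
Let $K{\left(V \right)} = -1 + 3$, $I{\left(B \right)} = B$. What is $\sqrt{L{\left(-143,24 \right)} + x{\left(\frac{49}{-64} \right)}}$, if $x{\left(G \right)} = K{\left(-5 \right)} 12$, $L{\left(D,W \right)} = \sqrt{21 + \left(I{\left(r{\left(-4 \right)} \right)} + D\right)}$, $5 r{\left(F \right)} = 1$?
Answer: $\frac{\sqrt{600 + 5 i \sqrt{3045}}}{5} \approx 5.0208 + 1.0991 i$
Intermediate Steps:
$r{\left(F \right)} = \frac{1}{5}$ ($r{\left(F \right)} = \frac{1}{5} \cdot 1 = \frac{1}{5}$)
$L{\left(D,W \right)} = \sqrt{\frac{106}{5} + D}$ ($L{\left(D,W \right)} = \sqrt{21 + \left(\frac{1}{5} + D\right)} = \sqrt{\frac{106}{5} + D}$)
$K{\left(V \right)} = 2$
$x{\left(G \right)} = 24$ ($x{\left(G \right)} = 2 \cdot 12 = 24$)
$\sqrt{L{\left(-143,24 \right)} + x{\left(\frac{49}{-64} \right)}} = \sqrt{\frac{\sqrt{530 + 25 \left(-143\right)}}{5} + 24} = \sqrt{\frac{\sqrt{530 - 3575}}{5} + 24} = \sqrt{\frac{\sqrt{-3045}}{5} + 24} = \sqrt{\frac{i \sqrt{3045}}{5} + 24} = \sqrt{24 + \frac{i \sqrt{3045}}{5}}$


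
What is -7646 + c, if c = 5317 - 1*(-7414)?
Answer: 5085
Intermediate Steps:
c = 12731 (c = 5317 + 7414 = 12731)
-7646 + c = -7646 + 12731 = 5085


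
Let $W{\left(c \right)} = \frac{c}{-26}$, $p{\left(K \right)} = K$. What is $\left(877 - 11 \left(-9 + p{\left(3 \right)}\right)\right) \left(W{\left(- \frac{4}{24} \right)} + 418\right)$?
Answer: $\frac{61492087}{156} \approx 3.9418 \cdot 10^{5}$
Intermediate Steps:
$W{\left(c \right)} = - \frac{c}{26}$ ($W{\left(c \right)} = c \left(- \frac{1}{26}\right) = - \frac{c}{26}$)
$\left(877 - 11 \left(-9 + p{\left(3 \right)}\right)\right) \left(W{\left(- \frac{4}{24} \right)} + 418\right) = \left(877 - 11 \left(-9 + 3\right)\right) \left(- \frac{\left(-4\right) \frac{1}{24}}{26} + 418\right) = \left(877 - -66\right) \left(- \frac{\left(-4\right) \frac{1}{24}}{26} + 418\right) = \left(877 + 66\right) \left(\left(- \frac{1}{26}\right) \left(- \frac{1}{6}\right) + 418\right) = 943 \left(\frac{1}{156} + 418\right) = 943 \cdot \frac{65209}{156} = \frac{61492087}{156}$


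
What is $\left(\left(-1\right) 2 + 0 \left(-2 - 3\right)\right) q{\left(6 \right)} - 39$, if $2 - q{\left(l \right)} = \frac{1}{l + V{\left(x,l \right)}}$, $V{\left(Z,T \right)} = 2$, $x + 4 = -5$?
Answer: $- \frac{171}{4} \approx -42.75$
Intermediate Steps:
$x = -9$ ($x = -4 - 5 = -9$)
$q{\left(l \right)} = 2 - \frac{1}{2 + l}$ ($q{\left(l \right)} = 2 - \frac{1}{l + 2} = 2 - \frac{1}{2 + l}$)
$\left(\left(-1\right) 2 + 0 \left(-2 - 3\right)\right) q{\left(6 \right)} - 39 = \left(\left(-1\right) 2 + 0 \left(-2 - 3\right)\right) \frac{3 + 2 \cdot 6}{2 + 6} - 39 = \left(-2 + 0 \left(-5\right)\right) \frac{3 + 12}{8} - 39 = \left(-2 + 0\right) \frac{1}{8} \cdot 15 - 39 = \left(-2\right) \frac{15}{8} - 39 = - \frac{15}{4} - 39 = - \frac{171}{4}$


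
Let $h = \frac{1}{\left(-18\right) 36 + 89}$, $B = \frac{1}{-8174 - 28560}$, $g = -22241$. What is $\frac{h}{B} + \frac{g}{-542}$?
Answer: $\frac{32342547}{302978} \approx 106.75$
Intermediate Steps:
$B = - \frac{1}{36734}$ ($B = \frac{1}{-36734} = - \frac{1}{36734} \approx -2.7223 \cdot 10^{-5}$)
$h = - \frac{1}{559}$ ($h = \frac{1}{-648 + 89} = \frac{1}{-559} = - \frac{1}{559} \approx -0.0017889$)
$\frac{h}{B} + \frac{g}{-542} = - \frac{1}{559 \left(- \frac{1}{36734}\right)} - \frac{22241}{-542} = \left(- \frac{1}{559}\right) \left(-36734\right) - - \frac{22241}{542} = \frac{36734}{559} + \frac{22241}{542} = \frac{32342547}{302978}$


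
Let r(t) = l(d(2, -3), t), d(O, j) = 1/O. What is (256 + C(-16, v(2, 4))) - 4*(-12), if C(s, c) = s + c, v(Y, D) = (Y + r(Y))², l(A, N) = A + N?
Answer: 1233/4 ≈ 308.25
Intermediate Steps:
r(t) = ½ + t (r(t) = 1/2 + t = ½ + t)
v(Y, D) = (½ + 2*Y)² (v(Y, D) = (Y + (½ + Y))² = (½ + 2*Y)²)
C(s, c) = c + s
(256 + C(-16, v(2, 4))) - 4*(-12) = (256 + ((1 + 4*2)²/4 - 16)) - 4*(-12) = (256 + ((1 + 8)²/4 - 16)) + 48 = (256 + ((¼)*9² - 16)) + 48 = (256 + ((¼)*81 - 16)) + 48 = (256 + (81/4 - 16)) + 48 = (256 + 17/4) + 48 = 1041/4 + 48 = 1233/4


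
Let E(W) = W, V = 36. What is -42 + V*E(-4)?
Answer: -186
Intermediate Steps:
-42 + V*E(-4) = -42 + 36*(-4) = -42 - 144 = -186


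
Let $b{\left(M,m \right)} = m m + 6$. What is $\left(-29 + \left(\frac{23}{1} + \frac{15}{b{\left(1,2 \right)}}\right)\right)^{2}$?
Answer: $\frac{81}{4} \approx 20.25$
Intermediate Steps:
$b{\left(M,m \right)} = 6 + m^{2}$ ($b{\left(M,m \right)} = m^{2} + 6 = 6 + m^{2}$)
$\left(-29 + \left(\frac{23}{1} + \frac{15}{b{\left(1,2 \right)}}\right)\right)^{2} = \left(-29 + \left(\frac{23}{1} + \frac{15}{6 + 2^{2}}\right)\right)^{2} = \left(-29 + \left(23 \cdot 1 + \frac{15}{6 + 4}\right)\right)^{2} = \left(-29 + \left(23 + \frac{15}{10}\right)\right)^{2} = \left(-29 + \left(23 + 15 \cdot \frac{1}{10}\right)\right)^{2} = \left(-29 + \left(23 + \frac{3}{2}\right)\right)^{2} = \left(-29 + \frac{49}{2}\right)^{2} = \left(- \frac{9}{2}\right)^{2} = \frac{81}{4}$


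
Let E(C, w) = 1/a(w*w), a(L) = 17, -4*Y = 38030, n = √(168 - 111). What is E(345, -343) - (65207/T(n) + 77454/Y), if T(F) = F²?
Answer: -20927299078/18425535 ≈ -1135.8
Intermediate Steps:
n = √57 ≈ 7.5498
Y = -19015/2 (Y = -¼*38030 = -19015/2 ≈ -9507.5)
E(C, w) = 1/17
E(345, -343) - (65207/T(n) + 77454/Y) = 1/17 - (65207/((√57)²) + 77454/(-19015/2)) = 1/17 - (65207/57 + 77454*(-2/19015)) = 1/17 - (65207*(1/57) - 154908/19015) = 1/17 - (65207/57 - 154908/19015) = 1/17 - 1*1231081349/1083855 = 1/17 - 1231081349/1083855 = -20927299078/18425535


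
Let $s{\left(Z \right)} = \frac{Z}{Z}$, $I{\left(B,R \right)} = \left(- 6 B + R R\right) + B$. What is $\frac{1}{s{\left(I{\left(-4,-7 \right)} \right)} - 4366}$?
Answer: $- \frac{1}{4365} \approx -0.0002291$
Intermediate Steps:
$I{\left(B,R \right)} = R^{2} - 5 B$ ($I{\left(B,R \right)} = \left(- 6 B + R^{2}\right) + B = \left(R^{2} - 6 B\right) + B = R^{2} - 5 B$)
$s{\left(Z \right)} = 1$
$\frac{1}{s{\left(I{\left(-4,-7 \right)} \right)} - 4366} = \frac{1}{1 - 4366} = \frac{1}{-4365} = - \frac{1}{4365}$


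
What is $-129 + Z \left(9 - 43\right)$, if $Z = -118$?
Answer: $3883$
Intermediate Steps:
$-129 + Z \left(9 - 43\right) = -129 - 118 \left(9 - 43\right) = -129 - -4012 = -129 + 4012 = 3883$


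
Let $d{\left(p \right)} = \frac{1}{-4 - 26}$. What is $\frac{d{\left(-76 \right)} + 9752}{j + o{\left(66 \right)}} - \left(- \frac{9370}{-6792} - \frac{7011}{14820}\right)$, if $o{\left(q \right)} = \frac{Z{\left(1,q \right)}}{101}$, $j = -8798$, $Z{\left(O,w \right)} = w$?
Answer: $- \frac{65868506243}{32689092280} \approx -2.015$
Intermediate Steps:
$d{\left(p \right)} = - \frac{1}{30}$ ($d{\left(p \right)} = \frac{1}{-4 - 26} = \frac{1}{-30} = - \frac{1}{30}$)
$o{\left(q \right)} = \frac{q}{101}$
$\frac{d{\left(-76 \right)} + 9752}{j + o{\left(66 \right)}} - \left(- \frac{9370}{-6792} - \frac{7011}{14820}\right) = \frac{- \frac{1}{30} + 9752}{-8798 + \frac{1}{101} \cdot 66} - \left(- \frac{9370}{-6792} - \frac{7011}{14820}\right) = \frac{292559}{30 \left(-8798 + \frac{66}{101}\right)} - \left(\left(-9370\right) \left(- \frac{1}{6792}\right) - \frac{123}{260}\right) = \frac{292559}{30 \left(- \frac{888532}{101}\right)} - \left(\frac{4685}{3396} - \frac{123}{260}\right) = \frac{292559}{30} \left(- \frac{101}{888532}\right) - \frac{100049}{110370} = - \frac{29548459}{26655960} - \frac{100049}{110370} = - \frac{65868506243}{32689092280}$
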